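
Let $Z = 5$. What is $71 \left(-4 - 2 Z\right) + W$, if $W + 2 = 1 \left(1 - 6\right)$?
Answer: $-1001$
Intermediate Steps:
$W = -7$ ($W = -2 + 1 \left(1 - 6\right) = -2 + 1 \left(-5\right) = -2 - 5 = -7$)
$71 \left(-4 - 2 Z\right) + W = 71 \left(-4 - 10\right) - 7 = 71 \left(-14\right) - 7 = -994 - 7 = -1001$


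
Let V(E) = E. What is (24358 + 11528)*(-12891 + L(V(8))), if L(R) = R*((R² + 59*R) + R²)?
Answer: -290353626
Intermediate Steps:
L(R) = R*(2*R² + 59*R)
(24358 + 11528)*(-12891 + L(V(8))) = (24358 + 11528)*(-12891 + 8²*(59 + 2*8)) = 35886*(-12891 + 64*(59 + 16)) = 35886*(-12891 + 64*75) = 35886*(-12891 + 4800) = 35886*(-8091) = -290353626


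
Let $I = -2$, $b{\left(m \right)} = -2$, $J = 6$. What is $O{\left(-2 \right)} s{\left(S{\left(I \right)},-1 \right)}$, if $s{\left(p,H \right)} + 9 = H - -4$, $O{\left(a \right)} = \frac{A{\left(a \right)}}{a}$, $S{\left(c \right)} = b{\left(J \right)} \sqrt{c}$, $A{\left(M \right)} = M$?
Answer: $-6$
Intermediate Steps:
$S{\left(c \right)} = - 2 \sqrt{c}$
$O{\left(a \right)} = 1$ ($O{\left(a \right)} = \frac{a}{a} = 1$)
$s{\left(p,H \right)} = -5 + H$ ($s{\left(p,H \right)} = -9 + \left(H - -4\right) = -9 + \left(H + 4\right) = -9 + \left(4 + H\right) = -5 + H$)
$O{\left(-2 \right)} s{\left(S{\left(I \right)},-1 \right)} = 1 \left(-5 - 1\right) = 1 \left(-6\right) = -6$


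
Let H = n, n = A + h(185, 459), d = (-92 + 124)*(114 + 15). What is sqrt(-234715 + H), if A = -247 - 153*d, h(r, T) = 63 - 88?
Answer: I*sqrt(866571) ≈ 930.9*I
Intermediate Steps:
d = 4128 (d = 32*129 = 4128)
h(r, T) = -25
A = -631831 (A = -247 - 153*4128 = -247 - 631584 = -631831)
n = -631856 (n = -631831 - 25 = -631856)
H = -631856
sqrt(-234715 + H) = sqrt(-234715 - 631856) = sqrt(-866571) = I*sqrt(866571)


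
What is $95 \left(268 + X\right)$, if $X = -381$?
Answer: $-10735$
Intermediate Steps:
$95 \left(268 + X\right) = 95 \left(268 - 381\right) = 95 \left(-113\right) = -10735$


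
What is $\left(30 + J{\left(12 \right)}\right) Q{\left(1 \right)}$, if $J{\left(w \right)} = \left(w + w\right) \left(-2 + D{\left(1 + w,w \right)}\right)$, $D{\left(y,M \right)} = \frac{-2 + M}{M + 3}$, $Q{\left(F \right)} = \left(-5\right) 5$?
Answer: $50$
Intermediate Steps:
$Q{\left(F \right)} = -25$
$D{\left(y,M \right)} = \frac{-2 + M}{3 + M}$
$J{\left(w \right)} = 2 w \left(-2 + \frac{-2 + w}{3 + w}\right)$ ($J{\left(w \right)} = \left(w + w\right) \left(-2 + \frac{-2 + w}{3 + w}\right) = 2 w \left(-2 + \frac{-2 + w}{3 + w}\right)$)
$\left(30 + J{\left(12 \right)}\right) Q{\left(1 \right)} = \left(30 + 2 \cdot 12 \frac{1}{3 + 12} \left(-8 - 12\right)\right) \left(-25\right) = \left(30 + 2 \cdot 12 \cdot \frac{1}{15} \left(-8 - 12\right)\right) \left(-25\right) = \left(30 + 2 \cdot 12 \cdot \frac{1}{15} \left(-20\right)\right) \left(-25\right) = \left(30 - 32\right) \left(-25\right) = \left(-2\right) \left(-25\right) = 50$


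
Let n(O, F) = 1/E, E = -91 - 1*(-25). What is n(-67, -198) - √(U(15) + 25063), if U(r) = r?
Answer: -1/66 - √25078 ≈ -158.38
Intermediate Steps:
E = -66 (E = -91 + 25 = -66)
n(O, F) = -1/66 (n(O, F) = 1/(-66) = -1/66)
n(-67, -198) - √(U(15) + 25063) = -1/66 - √(15 + 25063) = -1/66 - √25078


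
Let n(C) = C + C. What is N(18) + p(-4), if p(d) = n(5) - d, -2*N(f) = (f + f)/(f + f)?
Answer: 27/2 ≈ 13.500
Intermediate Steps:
n(C) = 2*C
N(f) = -½ (N(f) = -(f + f)/(2*(f + f)) = -2*f/(2*(2*f)) = -2*f*1/(2*f)/2 = -½*1 = -½)
p(d) = 10 - d (p(d) = 2*5 - d = 10 - d)
N(18) + p(-4) = -½ + (10 - 1*(-4)) = -½ + (10 + 4) = -½ + 14 = 27/2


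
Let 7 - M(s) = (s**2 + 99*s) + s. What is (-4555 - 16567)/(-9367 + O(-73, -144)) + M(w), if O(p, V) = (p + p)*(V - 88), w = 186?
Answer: -1303417567/24505 ≈ -53190.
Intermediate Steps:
O(p, V) = 2*p*(-88 + V) (O(p, V) = (2*p)*(-88 + V) = 2*p*(-88 + V))
M(s) = 7 - s**2 - 100*s (M(s) = 7 - ((s**2 + 99*s) + s) = 7 - (s**2 + 100*s) = 7 + (-s**2 - 100*s) = 7 - s**2 - 100*s)
(-4555 - 16567)/(-9367 + O(-73, -144)) + M(w) = (-4555 - 16567)/(-9367 + 2*(-73)*(-88 - 144)) + (7 - 1*186**2 - 100*186) = -21122/(-9367 + 2*(-73)*(-232)) + (7 - 1*34596 - 18600) = -21122/(-9367 + 33872) + (7 - 34596 - 18600) = -21122/24505 - 53189 = -1303417567/24505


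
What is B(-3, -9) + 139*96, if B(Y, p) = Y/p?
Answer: 40033/3 ≈ 13344.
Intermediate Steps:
B(-3, -9) + 139*96 = -3/(-9) + 139*96 = -3*(-⅑) + 13344 = ⅓ + 13344 = 40033/3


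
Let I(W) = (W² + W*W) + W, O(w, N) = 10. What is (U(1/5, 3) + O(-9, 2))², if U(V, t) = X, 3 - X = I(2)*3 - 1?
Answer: 256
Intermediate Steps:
I(W) = W + 2*W² (I(W) = (W² + W²) + W = 2*W² + W = W + 2*W²)
X = -26 (X = 3 - ((2*(1 + 2*2))*3 - 1) = 3 - ((2*(1 + 4))*3 - 1) = 3 - ((2*5)*3 - 1) = 3 - (10*3 - 1) = 3 - (30 - 1) = 3 - 1*29 = 3 - 29 = -26)
U(V, t) = -26
(U(1/5, 3) + O(-9, 2))² = (-26 + 10)² = (-16)² = 256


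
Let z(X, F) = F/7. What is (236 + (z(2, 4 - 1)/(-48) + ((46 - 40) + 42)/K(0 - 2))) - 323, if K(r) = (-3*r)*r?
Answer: -10193/112 ≈ -91.009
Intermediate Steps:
z(X, F) = F/7 (z(X, F) = F*(1/7) = F/7)
K(r) = -3*r**2
(236 + (z(2, 4 - 1)/(-48) + ((46 - 40) + 42)/K(0 - 2))) - 323 = (236 + (((4 - 1)/7)/(-48) + ((46 - 40) + 42)/((-3*(0 - 2)**2)))) - 323 = (236 + (((1/7)*3)*(-1/48) + (6 + 42)/((-3*(-2)**2)))) - 323 = (236 + ((3/7)*(-1/48) + 48/((-3*4)))) - 323 = (236 + (-1/112 + 48/(-12))) - 323 = (236 + (-1/112 + 48*(-1/12))) - 323 = (236 + (-1/112 - 4)) - 323 = (236 - 449/112) - 323 = 25983/112 - 323 = -10193/112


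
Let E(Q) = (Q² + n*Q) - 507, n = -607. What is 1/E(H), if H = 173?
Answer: -1/75589 ≈ -1.3229e-5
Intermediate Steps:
E(Q) = -507 + Q² - 607*Q (E(Q) = (Q² - 607*Q) - 507 = -507 + Q² - 607*Q)
1/E(H) = 1/(-507 + 173² - 607*173) = 1/(-507 + 29929 - 105011) = 1/(-75589) = -1/75589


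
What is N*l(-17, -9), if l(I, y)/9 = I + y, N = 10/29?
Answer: -2340/29 ≈ -80.690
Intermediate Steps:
N = 10/29 (N = 10*(1/29) = 10/29 ≈ 0.34483)
l(I, y) = 9*I + 9*y (l(I, y) = 9*(I + y) = 9*I + 9*y)
N*l(-17, -9) = 10*(9*(-17) + 9*(-9))/29 = 10*(-153 - 81)/29 = (10/29)*(-234) = -2340/29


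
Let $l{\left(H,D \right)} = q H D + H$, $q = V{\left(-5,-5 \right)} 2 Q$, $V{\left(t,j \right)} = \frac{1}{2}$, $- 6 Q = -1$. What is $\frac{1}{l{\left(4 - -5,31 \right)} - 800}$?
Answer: $- \frac{2}{1489} \approx -0.0013432$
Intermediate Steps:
$Q = \frac{1}{6}$ ($Q = \left(- \frac{1}{6}\right) \left(-1\right) = \frac{1}{6} \approx 0.16667$)
$V{\left(t,j \right)} = \frac{1}{2}$
$q = \frac{1}{6}$ ($q = \frac{1}{2} \cdot 2 \cdot \frac{1}{6} = 1 \cdot \frac{1}{6} = \frac{1}{6} \approx 0.16667$)
$l{\left(H,D \right)} = H + \frac{D H}{6}$ ($l{\left(H,D \right)} = \frac{H}{6} D + H = \frac{D H}{6} + H = H + \frac{D H}{6}$)
$\frac{1}{l{\left(4 - -5,31 \right)} - 800} = \frac{1}{\frac{\left(4 - -5\right) \left(6 + 31\right)}{6} - 800} = \frac{1}{\frac{1}{6} \left(4 + 5\right) 37 - 800} = \frac{1}{\frac{1}{6} \cdot 9 \cdot 37 - 800} = \frac{1}{\frac{111}{2} - 800} = \frac{1}{- \frac{1489}{2}} = - \frac{2}{1489}$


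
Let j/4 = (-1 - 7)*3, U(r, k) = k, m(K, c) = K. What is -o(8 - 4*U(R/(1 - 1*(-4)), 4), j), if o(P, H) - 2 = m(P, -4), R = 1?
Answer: 6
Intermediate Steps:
j = -96 (j = 4*((-1 - 7)*3) = 4*(-8*3) = 4*(-24) = -96)
o(P, H) = 2 + P
-o(8 - 4*U(R/(1 - 1*(-4)), 4), j) = -(2 + (8 - 4*4)) = -(2 + (8 - 16)) = -(2 - 8) = -1*(-6) = 6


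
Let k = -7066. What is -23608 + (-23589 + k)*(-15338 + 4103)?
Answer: 344385317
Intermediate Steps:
-23608 + (-23589 + k)*(-15338 + 4103) = -23608 + (-23589 - 7066)*(-15338 + 4103) = -23608 - 30655*(-11235) = -23608 + 344408925 = 344385317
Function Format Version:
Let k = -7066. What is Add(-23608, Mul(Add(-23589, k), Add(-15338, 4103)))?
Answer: 344385317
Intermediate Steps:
Add(-23608, Mul(Add(-23589, k), Add(-15338, 4103))) = Add(-23608, Mul(Add(-23589, -7066), Add(-15338, 4103))) = Add(-23608, Mul(-30655, -11235)) = Add(-23608, 344408925) = 344385317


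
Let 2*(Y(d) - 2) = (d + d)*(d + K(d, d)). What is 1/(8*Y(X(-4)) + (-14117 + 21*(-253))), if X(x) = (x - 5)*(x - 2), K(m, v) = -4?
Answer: 1/2186 ≈ 0.00045746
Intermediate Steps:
X(x) = (-5 + x)*(-2 + x)
Y(d) = 2 + d*(-4 + d) (Y(d) = 2 + ((d + d)*(d - 4))/2 = 2 + ((2*d)*(-4 + d))/2 = 2 + (2*d*(-4 + d))/2 = 2 + d*(-4 + d))
1/(8*Y(X(-4)) + (-14117 + 21*(-253))) = 1/(8*(2 + (10 + (-4)**2 - 7*(-4))**2 - 4*(10 + (-4)**2 - 7*(-4))) + (-14117 + 21*(-253))) = 1/(8*(2 + (10 + 16 + 28)**2 - 4*(10 + 16 + 28)) + (-14117 - 5313)) = 1/(8*(2 + 54**2 - 4*54) - 19430) = 1/(8*(2 + 2916 - 216) - 19430) = 1/(8*2702 - 19430) = 1/(21616 - 19430) = 1/2186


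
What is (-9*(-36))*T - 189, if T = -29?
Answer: -9585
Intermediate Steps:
(-9*(-36))*T - 189 = -9*(-36)*(-29) - 189 = 324*(-29) - 189 = -9396 - 189 = -9585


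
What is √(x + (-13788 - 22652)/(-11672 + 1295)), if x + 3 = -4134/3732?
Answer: I*√2759335629130/2151498 ≈ 0.77208*I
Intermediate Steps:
x = -2555/622 (x = -3 - 4134/3732 = -3 - 4134*1/3732 = -3 - 689/622 = -2555/622 ≈ -4.1077)
√(x + (-13788 - 22652)/(-11672 + 1295)) = √(-2555/622 + (-13788 - 22652)/(-11672 + 1295)) = √(-2555/622 - 36440/(-10377)) = √(-2555/622 - 36440*(-1/10377)) = √(-2555/622 + 36440/10377) = √(-3847555/6454494) = I*√2759335629130/2151498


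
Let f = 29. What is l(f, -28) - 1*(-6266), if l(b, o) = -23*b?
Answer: 5599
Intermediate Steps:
l(f, -28) - 1*(-6266) = -23*29 - 1*(-6266) = -667 + 6266 = 5599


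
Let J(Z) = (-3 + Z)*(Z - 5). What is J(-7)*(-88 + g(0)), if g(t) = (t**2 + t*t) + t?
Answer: -10560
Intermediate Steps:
J(Z) = (-5 + Z)*(-3 + Z) (J(Z) = (-3 + Z)*(-5 + Z) = (-5 + Z)*(-3 + Z))
g(t) = t + 2*t**2 (g(t) = (t**2 + t**2) + t = 2*t**2 + t = t + 2*t**2)
J(-7)*(-88 + g(0)) = (15 + (-7)**2 - 8*(-7))*(-88 + 0*(1 + 2*0)) = (15 + 49 + 56)*(-88 + 0*(1 + 0)) = 120*(-88 + 0*1) = 120*(-88 + 0) = 120*(-88) = -10560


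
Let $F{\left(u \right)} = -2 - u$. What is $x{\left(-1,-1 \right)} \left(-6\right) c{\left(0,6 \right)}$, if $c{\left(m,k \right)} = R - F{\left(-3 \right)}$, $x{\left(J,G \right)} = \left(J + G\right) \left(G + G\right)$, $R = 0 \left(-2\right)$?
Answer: $24$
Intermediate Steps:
$R = 0$
$x{\left(J,G \right)} = 2 G \left(G + J\right)$ ($x{\left(J,G \right)} = \left(G + J\right) 2 G = 2 G \left(G + J\right)$)
$c{\left(m,k \right)} = -1$ ($c{\left(m,k \right)} = 0 - \left(-2 - -3\right) = 0 - \left(-2 + 3\right) = 0 - 1 = -1$)
$x{\left(-1,-1 \right)} \left(-6\right) c{\left(0,6 \right)} = 2 \left(-1\right) \left(-1 - 1\right) \left(-6\right) \left(-1\right) = 2 \left(-1\right) \left(-2\right) \left(-6\right) \left(-1\right) = 4 \left(-6\right) \left(-1\right) = \left(-24\right) \left(-1\right) = 24$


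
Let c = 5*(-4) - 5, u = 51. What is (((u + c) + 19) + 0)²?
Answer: 2025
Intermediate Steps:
c = -25 (c = -20 - 5 = -25)
(((u + c) + 19) + 0)² = (((51 - 25) + 19) + 0)² = ((26 + 19) + 0)² = (45 + 0)² = 45² = 2025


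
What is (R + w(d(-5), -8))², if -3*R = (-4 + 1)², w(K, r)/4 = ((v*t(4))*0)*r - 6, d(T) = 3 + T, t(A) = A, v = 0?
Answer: 729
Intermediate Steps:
w(K, r) = -24 (w(K, r) = 4*(((0*4)*0)*r - 6) = 4*((0*0)*r - 6) = 4*(0*r - 6) = 4*(0 - 6) = 4*(-6) = -24)
R = -3 (R = -(-4 + 1)²/3 = -⅓*(-3)² = -⅓*9 = -3)
(R + w(d(-5), -8))² = (-3 - 24)² = (-27)² = 729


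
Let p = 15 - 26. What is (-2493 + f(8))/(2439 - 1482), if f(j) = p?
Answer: -2504/957 ≈ -2.6165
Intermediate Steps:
p = -11
f(j) = -11
(-2493 + f(8))/(2439 - 1482) = (-2493 - 11)/(2439 - 1482) = -2504/957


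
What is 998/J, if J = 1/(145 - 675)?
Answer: -528940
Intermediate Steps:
J = -1/530 (J = 1/(-530) = -1/530 ≈ -0.0018868)
998/J = 998/(-1/530) = 998*(-530) = -528940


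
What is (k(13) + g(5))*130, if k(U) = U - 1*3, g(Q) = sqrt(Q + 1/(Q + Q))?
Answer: 1300 + 13*sqrt(510) ≈ 1593.6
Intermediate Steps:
g(Q) = sqrt(Q + 1/(2*Q))
k(U) = -3 + U (k(U) = U - 3 = -3 + U)
(k(13) + g(5))*130 = ((-3 + 13) + sqrt(2/5 + 4*5)/2)*130 = (10 + sqrt(2*(1/5) + 20)/2)*130 = (10 + sqrt(2/5 + 20)/2)*130 = (10 + sqrt(102/5)/2)*130 = (10 + (sqrt(510)/5)/2)*130 = (10 + sqrt(510)/10)*130 = 1300 + 13*sqrt(510)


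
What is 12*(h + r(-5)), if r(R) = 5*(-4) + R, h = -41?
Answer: -792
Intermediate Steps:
r(R) = -20 + R
12*(h + r(-5)) = 12*(-41 + (-20 - 5)) = 12*(-41 - 25) = 12*(-66) = -792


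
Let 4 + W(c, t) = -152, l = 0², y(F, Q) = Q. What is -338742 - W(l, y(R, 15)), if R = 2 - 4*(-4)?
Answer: -338586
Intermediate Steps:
R = 18 (R = 2 + 16 = 18)
l = 0
W(c, t) = -156 (W(c, t) = -4 - 152 = -156)
-338742 - W(l, y(R, 15)) = -338742 - 1*(-156) = -338742 + 156 = -338586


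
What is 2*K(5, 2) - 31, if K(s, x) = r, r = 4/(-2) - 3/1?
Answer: -41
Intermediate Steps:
r = -5 (r = 4*(-½) - 3*1 = -2 - 3 = -5)
K(s, x) = -5
2*K(5, 2) - 31 = 2*(-5) - 31 = -10 - 31 = -41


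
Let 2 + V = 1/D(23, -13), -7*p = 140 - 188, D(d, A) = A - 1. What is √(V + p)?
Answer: √938/14 ≈ 2.1876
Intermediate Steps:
D(d, A) = -1 + A
p = 48/7 (p = -(140 - 188)/7 = -⅐*(-48) = 48/7 ≈ 6.8571)
V = -29/14 (V = -2 + 1/(-1 - 13) = -2 + 1/(-14) = -2 - 1/14 = -29/14 ≈ -2.0714)
√(V + p) = √(-29/14 + 48/7) = √(67/14) = √938/14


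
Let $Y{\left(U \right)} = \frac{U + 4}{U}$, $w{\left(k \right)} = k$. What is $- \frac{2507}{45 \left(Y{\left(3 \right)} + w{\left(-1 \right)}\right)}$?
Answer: $- \frac{2507}{60} \approx -41.783$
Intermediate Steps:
$Y{\left(U \right)} = \frac{4 + U}{U}$
$- \frac{2507}{45 \left(Y{\left(3 \right)} + w{\left(-1 \right)}\right)} = - \frac{2507}{45 \left(\frac{4 + 3}{3} - 1\right)} = - \frac{2507}{45 \left(\frac{1}{3} \cdot 7 - 1\right)} = - \frac{2507}{45 \left(\frac{7}{3} - 1\right)} = - \frac{2507}{45 \cdot \frac{4}{3}} = - \frac{2507}{60}$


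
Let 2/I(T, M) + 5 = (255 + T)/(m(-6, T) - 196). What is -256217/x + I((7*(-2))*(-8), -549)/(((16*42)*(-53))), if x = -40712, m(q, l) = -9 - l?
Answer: 159043346171/25271404032 ≈ 6.2934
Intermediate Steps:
I(T, M) = 2/(-5 + (255 + T)/(-205 - T)) (I(T, M) = 2/(-5 + (255 + T)/((-9 - T) - 196)) = 2/(-5 + (255 + T)/(-205 - T)))
-256217/x + I((7*(-2))*(-8), -549)/(((16*42)*(-53))) = -256217/(-40712) + ((-205 - 7*(-2)*(-8))/(640 + 3*((7*(-2))*(-8))))/(((16*42)*(-53))) = -256217*(-1/40712) + ((-205 - (-14)*(-8))/(640 + 3*(-14*(-8))))/((672*(-53))) = 256217/40712 + ((-205 - 1*112)/(640 + 3*112))/(-35616) = 256217/40712 + ((-205 - 112)/(640 + 336))*(-1/35616) = 256217/40712 + (-317/976)*(-1/35616) = 256217/40712 + ((1/976)*(-317))*(-1/35616) = 256217/40712 - 317/976*(-1/35616) = 256217/40712 + 317/34761216 = 159043346171/25271404032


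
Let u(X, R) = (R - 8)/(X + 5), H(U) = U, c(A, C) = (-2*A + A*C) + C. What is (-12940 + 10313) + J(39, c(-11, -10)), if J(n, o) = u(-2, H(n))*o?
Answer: -4099/3 ≈ -1366.3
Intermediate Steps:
c(A, C) = C - 2*A + A*C
u(X, R) = (-8 + R)/(5 + X)
J(n, o) = o*(-8/3 + n/3) (J(n, o) = ((-8 + n)/(5 - 2))*o = ((-8 + n)/3)*o = (-8/3 + n/3)*o = o*(-8/3 + n/3))
(-12940 + 10313) + J(39, c(-11, -10)) = (-12940 + 10313) + (-10 - 2*(-11) - 11*(-10))*(-8 + 39)/3 = -2627 + (1/3)*(-10 + 22 + 110)*31 = -2627 + (1/3)*122*31 = -2627 + 3782/3 = -4099/3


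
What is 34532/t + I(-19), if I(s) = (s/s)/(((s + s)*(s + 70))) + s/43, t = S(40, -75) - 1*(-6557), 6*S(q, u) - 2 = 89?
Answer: 15812440583/3286109622 ≈ 4.8119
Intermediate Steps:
S(q, u) = 91/6 (S(q, u) = 1/3 + (1/6)*89 = 1/3 + 89/6 = 91/6)
t = 39433/6 (t = 91/6 - 1*(-6557) = 91/6 + 6557 = 39433/6 ≈ 6572.2)
I(s) = s/43 + 1/(2*s*(70 + s)) (I(s) = 1/((2*s)*(70 + s)) + s*(1/43) = 1/(2*s*(70 + s)) + s/43 = s/43 + 1/(2*s*(70 + s)))
34532/t + I(-19) = 34532/(39433/6) + (1/86)*(43 + 2*(-19)**3 + 140*(-19)**2)/(-19*(70 - 19)) = 34532*(6/39433) + (1/86)*(-1/19)*(43 + 2*(-6859) + 140*361)/51 = 207192/39433 + (1/86)*(-1/19)*(1/51)*(43 - 13718 + 50540) = 207192/39433 + (1/86)*(-1/19)*(1/51)*36865 = 207192/39433 - 36865/83334 = 15812440583/3286109622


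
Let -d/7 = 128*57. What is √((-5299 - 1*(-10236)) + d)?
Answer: I*√46135 ≈ 214.79*I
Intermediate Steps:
d = -51072 (d = -896*57 = -7*7296 = -51072)
√((-5299 - 1*(-10236)) + d) = √((-5299 - 1*(-10236)) - 51072) = √((-5299 + 10236) - 51072) = √(4937 - 51072) = √(-46135) = I*√46135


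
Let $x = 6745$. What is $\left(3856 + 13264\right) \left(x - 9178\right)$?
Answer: $-41652960$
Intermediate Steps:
$\left(3856 + 13264\right) \left(x - 9178\right) = \left(3856 + 13264\right) \left(6745 - 9178\right) = 17120 \left(-2433\right) = -41652960$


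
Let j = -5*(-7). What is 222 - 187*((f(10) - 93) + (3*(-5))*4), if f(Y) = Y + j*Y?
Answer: -38487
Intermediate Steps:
j = 35
f(Y) = 36*Y (f(Y) = Y + 35*Y = 36*Y)
222 - 187*((f(10) - 93) + (3*(-5))*4) = 222 - 187*((36*10 - 93) + (3*(-5))*4) = 222 - 187*((360 - 93) - 15*4) = 222 - 187*(267 - 60) = 222 - 187*207 = 222 - 38709 = -38487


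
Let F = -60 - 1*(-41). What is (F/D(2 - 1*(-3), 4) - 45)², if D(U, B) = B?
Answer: 39601/16 ≈ 2475.1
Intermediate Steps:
F = -19 (F = -60 + 41 = -19)
(F/D(2 - 1*(-3), 4) - 45)² = (-19/4 - 45)² = (-199/4)² = 39601/16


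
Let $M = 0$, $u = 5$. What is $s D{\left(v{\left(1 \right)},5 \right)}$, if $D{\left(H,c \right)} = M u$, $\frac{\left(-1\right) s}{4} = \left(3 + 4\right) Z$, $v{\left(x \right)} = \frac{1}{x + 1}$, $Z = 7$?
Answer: $0$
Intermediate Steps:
$v{\left(x \right)} = \frac{1}{1 + x}$
$s = -196$ ($s = - 4 \left(3 + 4\right) 7 = - 4 \cdot 7 \cdot 7 = \left(-4\right) 49 = -196$)
$D{\left(H,c \right)} = 0$ ($D{\left(H,c \right)} = 0 \cdot 5 = 0$)
$s D{\left(v{\left(1 \right)},5 \right)} = \left(-196\right) 0 = 0$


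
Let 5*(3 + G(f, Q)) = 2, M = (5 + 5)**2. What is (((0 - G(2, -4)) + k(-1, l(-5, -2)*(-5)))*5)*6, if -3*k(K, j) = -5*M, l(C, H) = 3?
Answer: 5078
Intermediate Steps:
M = 100 (M = 10**2 = 100)
G(f, Q) = -13/5 (G(f, Q) = -3 + (1/5)*2 = -3 + 2/5 = -13/5)
k(K, j) = 500/3 (k(K, j) = -(-5)*100/3 = -1/3*(-500) = 500/3)
(((0 - G(2, -4)) + k(-1, l(-5, -2)*(-5)))*5)*6 = (((0 - 1*(-13/5)) + 500/3)*5)*6 = (((0 + 13/5) + 500/3)*5)*6 = ((13/5 + 500/3)*5)*6 = ((2539/15)*5)*6 = (2539/3)*6 = 5078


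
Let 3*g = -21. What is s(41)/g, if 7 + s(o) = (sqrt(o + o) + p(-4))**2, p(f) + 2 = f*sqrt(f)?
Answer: 1 - (2 - sqrt(82) + 8*I)**2/7 ≈ 3.0316 + 16.127*I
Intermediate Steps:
g = -7 (g = (1/3)*(-21) = -7)
p(f) = -2 + f**(3/2) (p(f) = -2 + f*sqrt(f) = -2 + f**(3/2))
s(o) = -7 + (-2 - 8*I + sqrt(2)*sqrt(o))**2 (s(o) = -7 + (sqrt(o + o) + (-2 + (-4)**(3/2)))**2 = -7 + (sqrt(2*o) + (-2 - 8*I))**2 = -7 + (sqrt(2)*sqrt(o) + (-2 - 8*I))**2 = -7 + (-2 - 8*I + sqrt(2)*sqrt(o))**2)
s(41)/g = (-7 + (2 + 8*I - sqrt(2)*sqrt(41))**2)/(-7) = -(-7 + (2 + 8*I - sqrt(82))**2)/7 = -(-7 + (2 - sqrt(82) + 8*I)**2)/7 = 1 - (2 - sqrt(82) + 8*I)**2/7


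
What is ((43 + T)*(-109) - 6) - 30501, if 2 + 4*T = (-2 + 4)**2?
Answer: -70497/2 ≈ -35249.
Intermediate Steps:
T = 1/2 (T = -1/2 + (-2 + 4)**2/4 = -1/2 + (1/4)*2**2 = -1/2 + (1/4)*4 = -1/2 + 1 = 1/2 ≈ 0.50000)
((43 + T)*(-109) - 6) - 30501 = ((43 + 1/2)*(-109) - 6) - 30501 = ((87/2)*(-109) - 6) - 30501 = (-9483/2 - 6) - 30501 = -9495/2 - 30501 = -70497/2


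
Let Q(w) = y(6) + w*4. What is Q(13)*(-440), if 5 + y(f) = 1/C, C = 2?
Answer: -20900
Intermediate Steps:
y(f) = -9/2 (y(f) = -5 + 1/2 = -5 + ½ = -9/2)
Q(w) = -9/2 + 4*w (Q(w) = -9/2 + w*4 = -9/2 + 4*w)
Q(13)*(-440) = (-9/2 + 4*13)*(-440) = (-9/2 + 52)*(-440) = (95/2)*(-440) = -20900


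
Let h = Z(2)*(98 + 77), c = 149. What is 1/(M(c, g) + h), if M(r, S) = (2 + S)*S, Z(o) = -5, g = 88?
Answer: 1/7045 ≈ 0.00014194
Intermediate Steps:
h = -875 (h = -5*(98 + 77) = -5*175 = -875)
M(r, S) = S*(2 + S)
1/(M(c, g) + h) = 1/(88*(2 + 88) - 875) = 1/(88*90 - 875) = 1/(7920 - 875) = 1/7045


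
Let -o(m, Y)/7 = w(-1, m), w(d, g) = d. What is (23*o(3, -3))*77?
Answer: 12397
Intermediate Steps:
o(m, Y) = 7 (o(m, Y) = -7*(-1) = 7)
(23*o(3, -3))*77 = (23*7)*77 = 161*77 = 12397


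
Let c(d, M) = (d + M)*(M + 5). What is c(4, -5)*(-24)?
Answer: 0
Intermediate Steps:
c(d, M) = (5 + M)*(M + d) (c(d, M) = (M + d)*(5 + M) = (5 + M)*(M + d))
c(4, -5)*(-24) = ((-5)² + 5*(-5) + 5*4 - 5*4)*(-24) = (25 - 25 + 20 - 20)*(-24) = 0*(-24) = 0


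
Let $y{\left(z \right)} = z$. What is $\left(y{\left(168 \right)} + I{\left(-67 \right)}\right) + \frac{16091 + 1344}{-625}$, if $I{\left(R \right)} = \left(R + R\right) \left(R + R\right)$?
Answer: $\frac{2262013}{125} \approx 18096.0$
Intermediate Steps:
$I{\left(R \right)} = 4 R^{2}$ ($I{\left(R \right)} = 2 R 2 R = 4 R^{2}$)
$\left(y{\left(168 \right)} + I{\left(-67 \right)}\right) + \frac{16091 + 1344}{-625} = \left(168 + 4 \left(-67\right)^{2}\right) + \frac{16091 + 1344}{-625} = \left(168 + 4 \cdot 4489\right) + 17435 \left(- \frac{1}{625}\right) = \left(168 + 17956\right) - \frac{3487}{125} = 18124 - \frac{3487}{125} = \frac{2262013}{125}$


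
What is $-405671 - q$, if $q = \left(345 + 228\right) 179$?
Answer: $-508238$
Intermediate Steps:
$q = 102567$ ($q = 573 \cdot 179 = 102567$)
$-405671 - q = -405671 - 102567 = -508238$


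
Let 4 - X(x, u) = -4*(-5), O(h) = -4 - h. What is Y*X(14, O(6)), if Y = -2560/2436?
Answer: 10240/609 ≈ 16.814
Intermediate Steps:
X(x, u) = -16 (X(x, u) = 4 - (-4)*(-5) = 4 - 1*20 = 4 - 20 = -16)
Y = -640/609 (Y = -2560*1/2436 = -640/609 ≈ -1.0509)
Y*X(14, O(6)) = -640/609*(-16) = 10240/609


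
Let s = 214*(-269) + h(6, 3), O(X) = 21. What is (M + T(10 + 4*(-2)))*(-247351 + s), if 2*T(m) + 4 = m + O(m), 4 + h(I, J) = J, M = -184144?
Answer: 56145923471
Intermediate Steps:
h(I, J) = -4 + J
s = -57567 (s = 214*(-269) + (-4 + 3) = -57566 - 1 = -57567)
T(m) = 17/2 + m/2 (T(m) = -2 + (m + 21)/2 = -2 + (21 + m)/2 = -2 + (21/2 + m/2) = 17/2 + m/2)
(M + T(10 + 4*(-2)))*(-247351 + s) = (-184144 + (17/2 + (10 + 4*(-2))/2))*(-247351 - 57567) = (-184144 + (17/2 + (10 - 8)/2))*(-304918) = (-184144 + (17/2 + (½)*2))*(-304918) = (-184144 + (17/2 + 1))*(-304918) = (-184144 + 19/2)*(-304918) = -368269/2*(-304918) = 56145923471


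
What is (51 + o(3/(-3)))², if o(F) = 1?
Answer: 2704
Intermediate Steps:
(51 + o(3/(-3)))² = (51 + 1)² = 52² = 2704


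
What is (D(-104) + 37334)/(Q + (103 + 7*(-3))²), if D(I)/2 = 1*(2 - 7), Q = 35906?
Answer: 2666/3045 ≈ 0.87553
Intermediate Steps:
D(I) = -10 (D(I) = 2*(1*(2 - 7)) = 2*(1*(-5)) = 2*(-5) = -10)
(D(-104) + 37334)/(Q + (103 + 7*(-3))²) = (-10 + 37334)/(35906 + (103 + 7*(-3))²) = 37324/(35906 + (103 - 21)²) = 37324/(35906 + 82²) = 37324/(35906 + 6724) = 37324/42630 = 37324*(1/42630) = 2666/3045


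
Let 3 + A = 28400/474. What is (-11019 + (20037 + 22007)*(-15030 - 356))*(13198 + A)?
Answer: -2032181372924245/237 ≈ -8.5746e+12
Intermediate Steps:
A = 13489/237 (A = -3 + 28400/474 = -3 + 28400*(1/474) = -3 + 14200/237 = 13489/237 ≈ 56.916)
(-11019 + (20037 + 22007)*(-15030 - 356))*(13198 + A) = (-11019 + (20037 + 22007)*(-15030 - 356))*(13198 + 13489/237) = (-11019 + 42044*(-15386))*(3141415/237) = (-11019 - 646888984)*(3141415/237) = -646900003*3141415/237 = -2032181372924245/237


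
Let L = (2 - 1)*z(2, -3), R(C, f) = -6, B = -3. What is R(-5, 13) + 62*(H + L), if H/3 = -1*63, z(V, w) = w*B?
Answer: -11166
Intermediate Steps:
z(V, w) = -3*w (z(V, w) = w*(-3) = -3*w)
H = -189 (H = 3*(-1*63) = 3*(-63) = -189)
L = 9 (L = (2 - 1)*(-3*(-3)) = 1*9 = 9)
R(-5, 13) + 62*(H + L) = -6 + 62*(-189 + 9) = -6 + 62*(-180) = -6 - 11160 = -11166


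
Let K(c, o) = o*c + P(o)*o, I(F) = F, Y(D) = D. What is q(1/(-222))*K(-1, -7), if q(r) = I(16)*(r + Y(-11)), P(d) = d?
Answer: -1094464/111 ≈ -9860.0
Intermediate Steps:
K(c, o) = o² + c*o (K(c, o) = o*c + o*o = c*o + o² = o² + c*o)
q(r) = -176 + 16*r (q(r) = 16*(r - 11) = 16*(-11 + r) = -176 + 16*r)
q(1/(-222))*K(-1, -7) = (-176 + 16/(-222))*(-7*(-1 - 7)) = (-176 + 16*(-1/222))*(-7*(-8)) = (-176 - 8/111)*56 = -19544/111*56 = -1094464/111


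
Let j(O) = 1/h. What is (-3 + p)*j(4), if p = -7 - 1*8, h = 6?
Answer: -3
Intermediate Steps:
j(O) = 1/6
p = -15 (p = -7 - 8 = -15)
(-3 + p)*j(4) = (-3 - 15)*(1/6) = -18*1/6 = -3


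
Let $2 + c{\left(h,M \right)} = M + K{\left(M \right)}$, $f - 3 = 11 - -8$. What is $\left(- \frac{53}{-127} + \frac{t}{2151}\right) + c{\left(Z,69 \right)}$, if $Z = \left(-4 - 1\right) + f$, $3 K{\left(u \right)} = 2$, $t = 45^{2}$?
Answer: $\frac{6285385}{91059} \approx 69.025$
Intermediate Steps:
$f = 22$ ($f = 3 + \left(11 - -8\right) = 3 + \left(11 + 8\right) = 3 + 19 = 22$)
$t = 2025$
$K{\left(u \right)} = \frac{2}{3}$ ($K{\left(u \right)} = \frac{1}{3} \cdot 2 = \frac{2}{3}$)
$Z = 17$ ($Z = \left(-4 - 1\right) + 22 = -5 + 22 = 17$)
$c{\left(h,M \right)} = - \frac{4}{3} + M$ ($c{\left(h,M \right)} = -2 + \left(M + \frac{2}{3}\right) = -2 + \left(\frac{2}{3} + M\right) = - \frac{4}{3} + M$)
$\left(- \frac{53}{-127} + \frac{t}{2151}\right) + c{\left(Z,69 \right)} = \left(- \frac{53}{-127} + \frac{2025}{2151}\right) + \left(- \frac{4}{3} + 69\right) = \left(\left(-53\right) \left(- \frac{1}{127}\right) + 2025 \cdot \frac{1}{2151}\right) + \frac{203}{3} = \left(\frac{53}{127} + \frac{225}{239}\right) + \frac{203}{3} = \frac{41242}{30353} + \frac{203}{3} = \frac{6285385}{91059}$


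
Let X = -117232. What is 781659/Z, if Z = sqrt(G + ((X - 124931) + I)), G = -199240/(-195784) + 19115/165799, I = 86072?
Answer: -781659*I*sqrt(2569880593211154022845709)/633350077088867 ≈ -1978.5*I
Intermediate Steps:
G = 4597025490/4057598927 (G = -199240*(-1/195784) + 19115*(1/165799) = 24905/24473 + 19115/165799 = 4597025490/4057598927 ≈ 1.1329)
Z = I*sqrt(2569880593211154022845709)/4057598927 (Z = sqrt(4597025490/4057598927 + ((-117232 - 124931) + 86072)) = sqrt(4597025490/4057598927 + (-242163 + 86072)) = sqrt(4597025490/4057598927 - 156091) = sqrt(-633350077088867/4057598927) = I*sqrt(2569880593211154022845709)/4057598927 ≈ 395.08*I)
781659/Z = 781659/((I*sqrt(2569880593211154022845709)/4057598927)) = 781659*(-I*sqrt(2569880593211154022845709)/633350077088867) = -781659*I*sqrt(2569880593211154022845709)/633350077088867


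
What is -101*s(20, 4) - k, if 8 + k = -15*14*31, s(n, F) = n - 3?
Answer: 4801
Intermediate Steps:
s(n, F) = -3 + n
k = -6518 (k = -8 - 15*14*31 = -8 - 210*31 = -8 - 6510 = -6518)
-101*s(20, 4) - k = -101*(-3 + 20) - 1*(-6518) = -101*17 + 6518 = -1717 + 6518 = 4801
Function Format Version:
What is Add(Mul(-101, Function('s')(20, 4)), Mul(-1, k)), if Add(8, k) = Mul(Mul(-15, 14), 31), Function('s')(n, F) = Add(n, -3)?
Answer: 4801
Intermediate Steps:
Function('s')(n, F) = Add(-3, n)
k = -6518 (k = Add(-8, Mul(Mul(-15, 14), 31)) = Add(-8, Mul(-210, 31)) = Add(-8, -6510) = -6518)
Add(Mul(-101, Function('s')(20, 4)), Mul(-1, k)) = Add(Mul(-101, Add(-3, 20)), Mul(-1, -6518)) = Add(Mul(-101, 17), 6518) = Add(-1717, 6518) = 4801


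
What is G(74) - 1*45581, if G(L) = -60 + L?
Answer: -45567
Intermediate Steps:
G(74) - 1*45581 = (-60 + 74) - 1*45581 = 14 - 45581 = -45567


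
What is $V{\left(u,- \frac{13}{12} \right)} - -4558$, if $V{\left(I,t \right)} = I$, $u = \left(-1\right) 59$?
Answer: $4499$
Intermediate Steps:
$u = -59$
$V{\left(u,- \frac{13}{12} \right)} - -4558 = -59 - -4558 = -59 + 4558 = 4499$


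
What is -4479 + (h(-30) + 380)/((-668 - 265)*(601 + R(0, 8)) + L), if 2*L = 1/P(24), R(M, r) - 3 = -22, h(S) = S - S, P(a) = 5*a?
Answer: -583709816481/130321439 ≈ -4479.0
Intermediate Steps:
h(S) = 0
R(M, r) = -19 (R(M, r) = 3 - 22 = -19)
L = 1/240 (L = 1/(2*((5*24))) = (½)/120 = (½)*(1/120) = 1/240 ≈ 0.0041667)
-4479 + (h(-30) + 380)/((-668 - 265)*(601 + R(0, 8)) + L) = -4479 + (0 + 380)/((-668 - 265)*(601 - 19) + 1/240) = -4479 + 380/(-933*582 + 1/240) = -4479 + 380/(-543006 + 1/240) = -4479 + 380/(-130321439/240) = -4479 + 380*(-240/130321439) = -4479 - 91200/130321439 = -583709816481/130321439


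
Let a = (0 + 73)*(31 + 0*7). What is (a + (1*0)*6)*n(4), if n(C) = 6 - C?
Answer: 4526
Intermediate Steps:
a = 2263 (a = 73*(31 + 0) = 73*31 = 2263)
(a + (1*0)*6)*n(4) = (2263 + (1*0)*6)*(6 - 1*4) = (2263 + 0*6)*(6 - 4) = (2263 + 0)*2 = 2263*2 = 4526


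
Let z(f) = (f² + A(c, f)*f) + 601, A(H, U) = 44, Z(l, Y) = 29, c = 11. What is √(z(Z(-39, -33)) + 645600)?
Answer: 11*√5358 ≈ 805.18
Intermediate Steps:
z(f) = 601 + f² + 44*f (z(f) = (f² + 44*f) + 601 = 601 + f² + 44*f)
√(z(Z(-39, -33)) + 645600) = √((601 + 29² + 44*29) + 645600) = √((601 + 841 + 1276) + 645600) = √(2718 + 645600) = √648318 = 11*√5358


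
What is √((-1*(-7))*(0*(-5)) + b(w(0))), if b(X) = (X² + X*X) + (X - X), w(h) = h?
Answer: 0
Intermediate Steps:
b(X) = 2*X² (b(X) = (X² + X²) + 0 = 2*X² + 0 = 2*X²)
√((-1*(-7))*(0*(-5)) + b(w(0))) = √((-1*(-7))*(0*(-5)) + 2*0²) = √(7*0 + 2*0) = √(0 + 0) = √0 = 0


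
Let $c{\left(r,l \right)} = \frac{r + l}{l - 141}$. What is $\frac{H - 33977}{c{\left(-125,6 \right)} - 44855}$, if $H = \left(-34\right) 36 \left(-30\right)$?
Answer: $- \frac{370305}{6055306} \approx -0.061154$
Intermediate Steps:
$H = 36720$ ($H = \left(-1224\right) \left(-30\right) = 36720$)
$c{\left(r,l \right)} = \frac{l + r}{-141 + l}$
$\frac{H - 33977}{c{\left(-125,6 \right)} - 44855} = \frac{36720 - 33977}{\frac{6 - 125}{-141 + 6} - 44855} = \frac{2743}{\frac{1}{-135} \left(-119\right) - 44855} = \frac{2743}{\left(- \frac{1}{135}\right) \left(-119\right) - 44855} = \frac{2743}{\frac{119}{135} - 44855} = \frac{2743}{- \frac{6055306}{135}} = 2743 \left(- \frac{135}{6055306}\right) = - \frac{370305}{6055306}$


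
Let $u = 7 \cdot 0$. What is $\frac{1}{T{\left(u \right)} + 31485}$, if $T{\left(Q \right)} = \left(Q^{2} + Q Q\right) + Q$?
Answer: $\frac{1}{31485} \approx 3.1761 \cdot 10^{-5}$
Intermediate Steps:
$u = 0$
$T{\left(Q \right)} = Q + 2 Q^{2}$ ($T{\left(Q \right)} = \left(Q^{2} + Q^{2}\right) + Q = 2 Q^{2} + Q = Q + 2 Q^{2}$)
$\frac{1}{T{\left(u \right)} + 31485} = \frac{1}{0 \left(1 + 2 \cdot 0\right) + 31485} = \frac{1}{0 \left(1 + 0\right) + 31485} = \frac{1}{0 \cdot 1 + 31485} = \frac{1}{0 + 31485} = \frac{1}{31485}$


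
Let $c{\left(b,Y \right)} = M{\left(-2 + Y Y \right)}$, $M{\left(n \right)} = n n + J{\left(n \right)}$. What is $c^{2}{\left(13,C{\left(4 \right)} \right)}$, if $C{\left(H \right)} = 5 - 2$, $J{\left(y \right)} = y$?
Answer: $3136$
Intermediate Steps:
$C{\left(H \right)} = 3$
$M{\left(n \right)} = n + n^{2}$ ($M{\left(n \right)} = n n + n = n^{2} + n = n + n^{2}$)
$c{\left(b,Y \right)} = \left(-1 + Y^{2}\right) \left(-2 + Y^{2}\right)$ ($c{\left(b,Y \right)} = \left(-2 + Y Y\right) \left(1 + \left(-2 + Y Y\right)\right) = \left(-2 + Y^{2}\right) \left(1 + \left(-2 + Y^{2}\right)\right) = \left(-2 + Y^{2}\right) \left(-1 + Y^{2}\right) = \left(-1 + Y^{2}\right) \left(-2 + Y^{2}\right)$)
$c^{2}{\left(13,C{\left(4 \right)} \right)} = \left(2 + 3^{4} - 3 \cdot 3^{2}\right)^{2} = \left(2 + 81 - 27\right)^{2} = 56^{2} = 3136$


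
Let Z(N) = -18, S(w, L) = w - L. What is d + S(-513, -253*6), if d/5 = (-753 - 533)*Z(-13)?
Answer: 116745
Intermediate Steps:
d = 115740 (d = 5*((-753 - 533)*(-18)) = 5*(-1286*(-18)) = 5*23148 = 115740)
d + S(-513, -253*6) = 115740 + (-513 - (-253)*6) = 115740 + (-513 - 1*(-1518)) = 115740 + (-513 + 1518) = 115740 + 1005 = 116745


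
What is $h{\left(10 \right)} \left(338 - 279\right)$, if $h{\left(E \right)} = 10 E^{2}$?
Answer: $59000$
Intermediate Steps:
$h{\left(10 \right)} \left(338 - 279\right) = 10 \cdot 10^{2} \left(338 - 279\right) = 10 \cdot 100 \cdot 59 = 1000 \cdot 59 = 59000$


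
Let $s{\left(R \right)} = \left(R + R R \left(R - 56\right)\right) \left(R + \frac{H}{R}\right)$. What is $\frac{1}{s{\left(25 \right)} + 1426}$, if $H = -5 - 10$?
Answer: $- \frac{1}{470714} \approx -2.1244 \cdot 10^{-6}$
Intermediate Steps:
$H = -15$ ($H = -5 - 10 = -15$)
$s{\left(R \right)} = \left(R - \frac{15}{R}\right) \left(R + R^{2} \left(-56 + R\right)\right)$ ($s{\left(R \right)} = \left(R + R R \left(R - 56\right)\right) \left(R - \frac{15}{R}\right) = \left(R + R^{2} \left(-56 + R\right)\right) \left(R - \frac{15}{R}\right) = \left(R - \frac{15}{R}\right) \left(R + R^{2} \left(-56 + R\right)\right)$)
$\frac{1}{s{\left(25 \right)} + 1426} = \frac{1}{\left(-15 + 25^{4} - 56 \cdot 25^{3} - 14 \cdot 25^{2} + 840 \cdot 25\right) + 1426} = \frac{1}{\left(-15 + 390625 - 875000 - 8750 + 21000\right) + 1426} = \frac{1}{-472140 + 1426} = \frac{1}{-470714} = - \frac{1}{470714}$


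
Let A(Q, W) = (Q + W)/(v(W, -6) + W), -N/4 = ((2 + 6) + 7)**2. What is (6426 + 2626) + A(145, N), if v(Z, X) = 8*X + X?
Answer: 8636363/954 ≈ 9052.8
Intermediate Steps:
v(Z, X) = 9*X
N = -900 (N = -4*((2 + 6) + 7)**2 = -4*(8 + 7)**2 = -4*15**2 = -4*225 = -900)
A(Q, W) = (Q + W)/(-54 + W) (A(Q, W) = (Q + W)/(9*(-6) + W) = (Q + W)/(-54 + W))
(6426 + 2626) + A(145, N) = (6426 + 2626) + (145 - 900)/(-54 - 900) = 9052 - 755/(-954) = 9052 - 1/954*(-755) = 9052 + 755/954 = 8636363/954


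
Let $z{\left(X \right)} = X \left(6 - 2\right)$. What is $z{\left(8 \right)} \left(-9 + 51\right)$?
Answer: $1344$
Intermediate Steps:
$z{\left(X \right)} = 4 X$ ($z{\left(X \right)} = X 4 = 4 X$)
$z{\left(8 \right)} \left(-9 + 51\right) = 4 \cdot 8 \left(-9 + 51\right) = 32 \cdot 42 = 1344$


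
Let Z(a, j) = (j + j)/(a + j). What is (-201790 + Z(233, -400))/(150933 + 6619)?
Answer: -16849065/13155592 ≈ -1.2808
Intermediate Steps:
Z(a, j) = 2*j/(a + j) (Z(a, j) = (2*j)/(a + j) = 2*j/(a + j))
(-201790 + Z(233, -400))/(150933 + 6619) = (-201790 + 2*(-400)/(233 - 400))/(150933 + 6619) = (-201790 + 2*(-400)/(-167))/157552 = (-201790 + 2*(-400)*(-1/167))*(1/157552) = (-201790 + 800/167)*(1/157552) = -33698130/167*1/157552 = -16849065/13155592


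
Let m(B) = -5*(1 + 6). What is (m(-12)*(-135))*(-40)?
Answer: -189000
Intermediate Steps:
m(B) = -35 (m(B) = -5*7 = -35)
(m(-12)*(-135))*(-40) = -35*(-135)*(-40) = 4725*(-40) = -189000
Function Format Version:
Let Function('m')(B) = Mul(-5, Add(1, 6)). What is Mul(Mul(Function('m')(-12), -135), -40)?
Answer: -189000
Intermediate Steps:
Function('m')(B) = -35 (Function('m')(B) = Mul(-5, 7) = -35)
Mul(Mul(Function('m')(-12), -135), -40) = Mul(Mul(-35, -135), -40) = Mul(4725, -40) = -189000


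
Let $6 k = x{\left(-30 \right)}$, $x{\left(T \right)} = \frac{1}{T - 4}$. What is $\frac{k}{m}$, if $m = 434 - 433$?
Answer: $- \frac{1}{204} \approx -0.004902$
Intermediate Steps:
$m = 1$
$x{\left(T \right)} = \frac{1}{-4 + T}$
$k = - \frac{1}{204}$ ($k = \frac{1}{6 \left(-4 - 30\right)} = \frac{1}{6 \left(-34\right)} = \frac{1}{6} \left(- \frac{1}{34}\right) = - \frac{1}{204} \approx -0.004902$)
$\frac{k}{m} = - \frac{1}{204 \cdot 1} = \left(- \frac{1}{204}\right) 1 = - \frac{1}{204}$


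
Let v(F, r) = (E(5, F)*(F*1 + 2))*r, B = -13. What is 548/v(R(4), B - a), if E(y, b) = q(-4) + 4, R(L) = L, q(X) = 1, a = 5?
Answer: -137/135 ≈ -1.0148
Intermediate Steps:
E(y, b) = 5 (E(y, b) = 1 + 4 = 5)
v(F, r) = r*(10 + 5*F) (v(F, r) = (5*(F*1 + 2))*r = (5*(F + 2))*r = (5*(2 + F))*r = (10 + 5*F)*r = r*(10 + 5*F))
548/v(R(4), B - a) = 548/((5*(-13 - 1*5)*(2 + 4))) = 548/((5*(-13 - 5)*6)) = 548/((5*(-18)*6)) = 548/(-540) = 548*(-1/540) = -137/135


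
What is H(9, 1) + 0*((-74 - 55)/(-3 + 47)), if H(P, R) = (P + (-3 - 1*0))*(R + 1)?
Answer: 12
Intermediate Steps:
H(P, R) = (1 + R)*(-3 + P) (H(P, R) = (P + (-3 + 0))*(1 + R) = (P - 3)*(1 + R) = (-3 + P)*(1 + R) = (1 + R)*(-3 + P))
H(9, 1) + 0*((-74 - 55)/(-3 + 47)) = (-3 + 9 - 3*1 + 9*1) + 0*((-74 - 55)/(-3 + 47)) = (-3 + 9 - 3 + 9) + 0*(-129/44) = 12 + 0*(-129*1/44) = 12 + 0*(-129/44) = 12 + 0 = 12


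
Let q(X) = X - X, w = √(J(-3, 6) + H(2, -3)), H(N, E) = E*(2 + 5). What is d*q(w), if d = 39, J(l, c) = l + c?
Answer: 0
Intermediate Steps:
J(l, c) = c + l
H(N, E) = 7*E (H(N, E) = E*7 = 7*E)
w = 3*I*√2 (w = √((6 - 3) + 7*(-3)) = √(3 - 21) = √(-18) = 3*I*√2 ≈ 4.2426*I)
q(X) = 0
d*q(w) = 39*0 = 0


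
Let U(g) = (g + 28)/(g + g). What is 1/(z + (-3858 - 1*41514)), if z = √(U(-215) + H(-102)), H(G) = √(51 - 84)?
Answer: 430/(-19509960 + √430*√(187 + 430*I*√33)) ≈ -2.2041e-5 - 7.9277e-10*I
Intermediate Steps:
U(g) = (28 + g)/(2*g) (U(g) = (28 + g)/((2*g)) = (28 + g)*(1/(2*g)) = (28 + g)/(2*g))
H(G) = I*√33 (H(G) = √(-33) = I*√33)
z = √(187/430 + I*√33) (z = √((½)*(28 - 215)/(-215) + I*√33) = √((½)*(-1/215)*(-187) + I*√33) = √(187/430 + I*√33) ≈ 1.7601 + 1.6319*I)
1/(z + (-3858 - 1*41514)) = 1/(√(80410 + 184900*I*√33)/430 + (-3858 - 1*41514)) = 1/(√(80410 + 184900*I*√33)/430 + (-3858 - 41514)) = 1/(√(80410 + 184900*I*√33)/430 - 45372) = 1/(-45372 + √(80410 + 184900*I*√33)/430)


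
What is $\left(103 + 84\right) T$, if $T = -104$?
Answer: $-19448$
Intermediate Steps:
$\left(103 + 84\right) T = \left(103 + 84\right) \left(-104\right) = 187 \left(-104\right) = -19448$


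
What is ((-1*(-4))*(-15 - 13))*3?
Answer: -336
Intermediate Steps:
((-1*(-4))*(-15 - 13))*3 = (4*(-28))*3 = -112*3 = -336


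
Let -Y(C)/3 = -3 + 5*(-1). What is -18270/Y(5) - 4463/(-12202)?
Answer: -18568619/24404 ≈ -760.88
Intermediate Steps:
Y(C) = 24 (Y(C) = -3*(-3 + 5*(-1)) = -3*(-3 - 5) = -3*(-8) = 24)
-18270/Y(5) - 4463/(-12202) = -18270/24 - 4463/(-12202) = -18270*1/24 - 4463*(-1/12202) = -3045/4 + 4463/12202 = -18568619/24404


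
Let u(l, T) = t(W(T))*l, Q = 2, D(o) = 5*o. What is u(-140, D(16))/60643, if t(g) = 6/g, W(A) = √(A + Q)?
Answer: -420*√82/2486363 ≈ -0.0015296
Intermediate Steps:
W(A) = √(2 + A) (W(A) = √(A + 2) = √(2 + A))
u(l, T) = 6*l/√(2 + T) (u(l, T) = (6/(√(2 + T)))*l = (6/√(2 + T))*l = 6*l/√(2 + T))
u(-140, D(16))/60643 = (6*(-140)/√(2 + 5*16))/60643 = (6*(-140)/√(2 + 80))*(1/60643) = (6*(-140)/√82)*(1/60643) = (6*(-140)*(√82/82))*(1/60643) = -420*√82/41*(1/60643) = -420*√82/2486363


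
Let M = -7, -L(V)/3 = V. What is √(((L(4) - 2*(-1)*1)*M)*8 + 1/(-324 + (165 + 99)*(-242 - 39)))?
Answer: √777201870333/37254 ≈ 23.664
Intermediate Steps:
L(V) = -3*V
√(((L(4) - 2*(-1)*1)*M)*8 + 1/(-324 + (165 + 99)*(-242 - 39))) = √(((-3*4 - 2*(-1)*1)*(-7))*8 + 1/(-324 + (165 + 99)*(-242 - 39))) = √(((-12 + 2*1)*(-7))*8 + 1/(-324 + 264*(-281))) = √(((-12 + 2)*(-7))*8 + 1/(-324 - 74184)) = √(-10*(-7)*8 + 1/(-74508)) = √(70*8 - 1/74508) = √(560 - 1/74508) = √(41724479/74508) = √777201870333/37254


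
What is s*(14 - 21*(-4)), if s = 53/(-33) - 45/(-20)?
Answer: 4165/66 ≈ 63.106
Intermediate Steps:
s = 85/132 (s = 53*(-1/33) - 45*(-1/20) = -53/33 + 9/4 = 85/132 ≈ 0.64394)
s*(14 - 21*(-4)) = 85*(14 - 21*(-4))/132 = 85*(14 + 84)/132 = (85/132)*98 = 4165/66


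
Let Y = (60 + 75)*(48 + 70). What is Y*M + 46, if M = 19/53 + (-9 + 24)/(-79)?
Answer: 11439182/4187 ≈ 2732.1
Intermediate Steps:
M = 706/4187 (M = 19*(1/53) + 15*(-1/79) = 19/53 - 15/79 = 706/4187 ≈ 0.16862)
Y = 15930 (Y = 135*118 = 15930)
Y*M + 46 = 15930*(706/4187) + 46 = 11246580/4187 + 46 = 11439182/4187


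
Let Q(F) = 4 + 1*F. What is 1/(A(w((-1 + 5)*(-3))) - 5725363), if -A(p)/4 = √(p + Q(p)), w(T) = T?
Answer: I/(-5725363*I + 8*√5) ≈ -1.7466e-7 + 5.4572e-13*I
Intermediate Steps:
Q(F) = 4 + F
A(p) = -4*√(4 + 2*p) (A(p) = -4*√(p + (4 + p)) = -4*√(4 + 2*p))
1/(A(w((-1 + 5)*(-3))) - 5725363) = 1/(-4*√(4 + 2*((-1 + 5)*(-3))) - 5725363) = 1/(-4*√(4 + 2*(4*(-3))) - 5725363) = 1/(-4*√(4 + 2*(-12)) - 5725363) = 1/(-4*√(4 - 24) - 5725363) = 1/(-8*I*√5 - 5725363) = 1/(-5725363 - 8*I*√5)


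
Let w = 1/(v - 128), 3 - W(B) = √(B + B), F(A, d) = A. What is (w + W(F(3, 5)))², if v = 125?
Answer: 118/9 - 16*√6/3 ≈ 0.047166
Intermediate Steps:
W(B) = 3 - √2*√B (W(B) = 3 - √(B + B) = 3 - √(2*B) = 3 - √2*√B)
w = -⅓ (w = 1/(125 - 128) = 1/(-3) = -⅓ ≈ -0.33333)
(w + W(F(3, 5)))² = (-⅓ + (3 - √2*√3))² = (-⅓ + (3 - √6))² = (8/3 - √6)²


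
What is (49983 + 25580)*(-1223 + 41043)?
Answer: 3008918660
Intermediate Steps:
(49983 + 25580)*(-1223 + 41043) = 75563*39820 = 3008918660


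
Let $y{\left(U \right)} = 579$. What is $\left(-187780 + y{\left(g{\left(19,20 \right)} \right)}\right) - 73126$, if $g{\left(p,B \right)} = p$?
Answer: $-260327$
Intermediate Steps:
$\left(-187780 + y{\left(g{\left(19,20 \right)} \right)}\right) - 73126 = \left(-187780 + 579\right) - 73126 = -187201 - 73126 = -260327$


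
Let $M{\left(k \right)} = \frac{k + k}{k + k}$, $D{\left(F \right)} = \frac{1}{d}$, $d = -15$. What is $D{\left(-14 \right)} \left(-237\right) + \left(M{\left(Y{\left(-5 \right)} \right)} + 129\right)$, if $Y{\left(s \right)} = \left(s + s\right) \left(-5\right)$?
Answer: $\frac{729}{5} \approx 145.8$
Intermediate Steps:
$D{\left(F \right)} = - \frac{1}{15}$ ($D{\left(F \right)} = \frac{1}{-15} = - \frac{1}{15}$)
$Y{\left(s \right)} = - 10 s$ ($Y{\left(s \right)} = 2 s \left(-5\right) = - 10 s$)
$M{\left(k \right)} = 1$ ($M{\left(k \right)} = \frac{2 k}{2 k} = 2 k \frac{1}{2 k} = 1$)
$D{\left(-14 \right)} \left(-237\right) + \left(M{\left(Y{\left(-5 \right)} \right)} + 129\right) = \left(- \frac{1}{15}\right) \left(-237\right) + \left(1 + 129\right) = \frac{79}{5} + 130 = \frac{729}{5}$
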